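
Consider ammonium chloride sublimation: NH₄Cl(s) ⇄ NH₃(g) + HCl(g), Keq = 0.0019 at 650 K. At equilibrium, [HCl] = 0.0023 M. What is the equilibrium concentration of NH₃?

[NH₃] = 0.83 M

(NH₄Cl is a pure solid — omitted from Keq.)
At equilibrium, Keq = [NH₃]·[HCl] = 0.0019.
([NH₃])·(0.0023) = 0.0019
[NH₃] = 0.826 = 0.83 M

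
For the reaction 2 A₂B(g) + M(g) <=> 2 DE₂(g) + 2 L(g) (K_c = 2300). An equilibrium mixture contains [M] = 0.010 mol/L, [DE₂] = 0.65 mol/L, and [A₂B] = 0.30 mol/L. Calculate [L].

[L] = 2.2 mol/L

At equilibrium, K_c = [DE₂]²·[L]² / ([A₂B]²·[M]) = 2300.
(0.65)²·([L])² / ((0.30)²·(0.010)) = 2300
[L]² = 4.90 ⇒ [L] = 2.2 mol/L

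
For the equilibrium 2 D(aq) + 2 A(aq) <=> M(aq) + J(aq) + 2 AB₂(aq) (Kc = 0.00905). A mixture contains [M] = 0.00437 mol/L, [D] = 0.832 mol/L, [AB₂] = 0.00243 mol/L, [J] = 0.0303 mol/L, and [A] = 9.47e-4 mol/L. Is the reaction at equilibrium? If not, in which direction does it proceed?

Qc = [M]·[J]·[AB₂]² / ([D]²·[A]²) = (0.00437)·(0.0303)·(0.00243)² / ((0.832)²·(9.47e-4)²) = 0.00126
Qc = 0.00126 < Kc = 0.00905, so the forward reaction proceeds.

to the right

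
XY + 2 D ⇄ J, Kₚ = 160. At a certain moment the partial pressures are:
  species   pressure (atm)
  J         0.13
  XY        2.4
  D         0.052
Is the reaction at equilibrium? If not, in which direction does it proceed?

Qₚ = P(J) / (P(XY)·P(D)²) = (0.13) / ((2.4)·(0.052)²) = 20
Qₚ = 20 < Kₚ = 160, so the forward reaction proceeds.

forward (toward products)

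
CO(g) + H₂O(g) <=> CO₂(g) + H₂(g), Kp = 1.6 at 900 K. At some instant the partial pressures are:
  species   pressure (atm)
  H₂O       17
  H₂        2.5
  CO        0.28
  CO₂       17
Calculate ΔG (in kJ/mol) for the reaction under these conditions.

ΔG = 12.9 kJ/mol

Qp = P(CO₂)·P(H₂) / (P(CO)·P(H₂O)) = (17)·(2.5) / ((0.28)·(17)) = 8.93
ΔG = RT ln(Qp/Kp) = (8.314 J mol⁻¹ K⁻¹)(900 K) × ln(8.93/1.6)
   = (7.483 kJ/mol)(1.719) = 12.9 kJ/mol
ΔG > 0, so the forward reaction is non-spontaneous (proceeds in reverse).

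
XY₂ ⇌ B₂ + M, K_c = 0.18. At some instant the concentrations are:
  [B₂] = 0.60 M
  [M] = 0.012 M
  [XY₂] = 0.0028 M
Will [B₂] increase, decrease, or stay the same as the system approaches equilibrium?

Q_c = [B₂]·[M] / [XY₂] = (0.60)·(0.012) / (0.0028) = 2.6
Q_c = 2.6 > K_c = 0.18: net reverse reaction.
B₂ is a product, so it decreases.

decrease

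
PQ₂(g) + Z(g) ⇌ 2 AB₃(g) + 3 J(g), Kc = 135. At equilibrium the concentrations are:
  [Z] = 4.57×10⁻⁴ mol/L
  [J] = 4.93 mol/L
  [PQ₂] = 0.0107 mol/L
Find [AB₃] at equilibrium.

At equilibrium, Kc = [AB₃]²·[J]³ / ([PQ₂]·[Z]) = 135.
([AB₃])²·(4.93)³ / ((0.0107)·(4.57×10⁻⁴)) = 135
[AB₃]² = 5.51×10⁻⁶ ⇒ [AB₃] = 0.00235 mol/L

[AB₃] = 0.00235 mol/L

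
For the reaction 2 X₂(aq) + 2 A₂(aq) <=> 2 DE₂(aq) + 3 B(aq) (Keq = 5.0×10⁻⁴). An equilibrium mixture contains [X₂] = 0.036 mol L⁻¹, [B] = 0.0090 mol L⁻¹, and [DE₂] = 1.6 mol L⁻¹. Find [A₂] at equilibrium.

[A₂] = 1.7 mol L⁻¹

At equilibrium, Keq = [DE₂]²·[B]³ / ([X₂]²·[A₂]²) = 5.0×10⁻⁴.
(1.6)²·(0.0090)³ / ((0.036)²·([A₂])²) = 5.0×10⁻⁴
[A₂]² = 2.88 ⇒ [A₂] = 1.7 mol L⁻¹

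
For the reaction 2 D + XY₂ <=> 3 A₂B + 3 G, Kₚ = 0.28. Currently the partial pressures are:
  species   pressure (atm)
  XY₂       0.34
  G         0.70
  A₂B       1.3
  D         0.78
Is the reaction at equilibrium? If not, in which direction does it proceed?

reverse (toward reactants)

Qₚ = P(A₂B)³·P(G)³ / (P(D)²·P(XY₂)) = (1.3)³·(0.70)³ / ((0.78)²·(0.34)) = 3.6
Qₚ = 3.6 > Kₚ = 0.28, so the reverse reaction proceeds.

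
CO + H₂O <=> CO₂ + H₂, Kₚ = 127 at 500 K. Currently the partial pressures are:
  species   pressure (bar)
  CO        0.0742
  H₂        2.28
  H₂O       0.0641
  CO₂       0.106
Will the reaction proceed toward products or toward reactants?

forward (toward products)

Qₚ = P(CO₂)·P(H₂) / (P(CO)·P(H₂O)) = (0.106)·(2.28) / ((0.0742)·(0.0641)) = 50.8
Qₚ = 50.8 < Kₚ = 127, so the forward reaction proceeds.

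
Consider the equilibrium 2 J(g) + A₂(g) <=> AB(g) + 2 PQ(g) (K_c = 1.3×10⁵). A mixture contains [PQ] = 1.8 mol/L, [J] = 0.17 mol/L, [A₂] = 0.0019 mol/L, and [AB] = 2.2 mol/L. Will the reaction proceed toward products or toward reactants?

Q_c = [AB]·[PQ]² / ([J]²·[A₂]) = (2.2)·(1.8)² / ((0.17)²·(0.0019)) = 1.3×10⁵
Q_c = 1.3×10⁵ = K_c, so the system is already at equilibrium.

neither direction; the system is at equilibrium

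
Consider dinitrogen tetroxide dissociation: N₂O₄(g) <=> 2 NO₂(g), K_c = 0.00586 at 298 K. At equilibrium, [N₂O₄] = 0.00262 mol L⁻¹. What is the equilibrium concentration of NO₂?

[NO₂] = 0.00392 mol L⁻¹

At equilibrium, K_c = [NO₂]² / [N₂O₄] = 0.00586.
([NO₂])² / (0.00262) = 0.00586
[NO₂]² = 1.54×10⁻⁵ ⇒ [NO₂] = 0.00392 mol L⁻¹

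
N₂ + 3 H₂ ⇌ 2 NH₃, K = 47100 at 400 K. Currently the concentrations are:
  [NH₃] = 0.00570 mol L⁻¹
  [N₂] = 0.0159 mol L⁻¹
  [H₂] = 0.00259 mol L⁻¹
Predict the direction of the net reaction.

Q = [NH₃]² / ([N₂]·[H₂]³) = (0.00570)² / ((0.0159)·(0.00259)³) = 1.18e5
Q = 1.18e5 > K = 47100, so the reverse reaction proceeds.

reverse (toward reactants)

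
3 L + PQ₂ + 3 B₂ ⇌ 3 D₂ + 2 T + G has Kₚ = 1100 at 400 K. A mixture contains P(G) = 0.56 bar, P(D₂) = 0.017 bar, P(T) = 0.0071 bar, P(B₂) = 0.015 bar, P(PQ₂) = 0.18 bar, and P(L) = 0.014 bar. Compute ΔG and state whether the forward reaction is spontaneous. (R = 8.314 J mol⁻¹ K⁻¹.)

ΔG = -8.59 kJ/mol; the forward reaction is spontaneous

Qₚ = P(D₂)³·P(T)²·P(G) / (P(L)³·P(PQ₂)·P(B₂)³) = (0.017)³·(0.0071)²·(0.56) / ((0.014)³·(0.18)·(0.015)³) = 83.2
ΔG = RT ln(Qₚ/Kₚ) = (8.314 J mol⁻¹ K⁻¹)(400 K) × ln(83.2/1100)
   = (3.326 kJ/mol)(-2.582) = -8.59 kJ/mol
ΔG < 0, so the forward reaction is spontaneous (proceeds forward).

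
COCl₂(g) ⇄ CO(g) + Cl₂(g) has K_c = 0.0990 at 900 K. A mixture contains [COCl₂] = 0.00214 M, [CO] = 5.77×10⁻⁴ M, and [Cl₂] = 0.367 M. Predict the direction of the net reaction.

Q_c = [CO]·[Cl₂] / [COCl₂] = (5.77×10⁻⁴)·(0.367) / (0.00214) = 0.0990
Q_c = 0.0990 = K_c, so the system is already at equilibrium.

no net change (already at equilibrium)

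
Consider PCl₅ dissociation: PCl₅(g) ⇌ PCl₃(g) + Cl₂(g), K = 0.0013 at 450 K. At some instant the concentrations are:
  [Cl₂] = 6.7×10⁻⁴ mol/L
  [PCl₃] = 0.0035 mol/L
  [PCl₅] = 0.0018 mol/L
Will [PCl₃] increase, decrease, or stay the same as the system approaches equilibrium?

stay the same

Q = [PCl₃]·[Cl₂] / [PCl₅] = (0.0035)·(6.7×10⁻⁴) / (0.0018) = 0.0013
Q = 0.0013 = K; the system is at equilibrium.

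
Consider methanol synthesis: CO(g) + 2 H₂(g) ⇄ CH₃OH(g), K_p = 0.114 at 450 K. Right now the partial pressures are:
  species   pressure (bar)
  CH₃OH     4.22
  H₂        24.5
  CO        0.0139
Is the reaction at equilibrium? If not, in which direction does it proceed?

toward reactants

Q_p = P(CH₃OH) / (P(CO)·P(H₂)²) = (4.22) / ((0.0139)·(24.5)²) = 0.506
Q_p = 0.506 > K_p = 0.114, so the reverse reaction proceeds.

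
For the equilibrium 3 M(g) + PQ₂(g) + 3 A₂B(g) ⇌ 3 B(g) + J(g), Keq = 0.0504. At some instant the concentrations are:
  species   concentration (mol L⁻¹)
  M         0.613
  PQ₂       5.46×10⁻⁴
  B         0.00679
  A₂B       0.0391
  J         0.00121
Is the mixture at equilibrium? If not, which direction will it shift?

yes, at equilibrium

Q = [B]³·[J] / ([M]³·[PQ₂]·[A₂B]³) = (0.00679)³·(0.00121) / ((0.613)³·(5.46×10⁻⁴)·(0.0391)³) = 0.0504
Q = 0.0504 = Keq; the system is at equilibrium.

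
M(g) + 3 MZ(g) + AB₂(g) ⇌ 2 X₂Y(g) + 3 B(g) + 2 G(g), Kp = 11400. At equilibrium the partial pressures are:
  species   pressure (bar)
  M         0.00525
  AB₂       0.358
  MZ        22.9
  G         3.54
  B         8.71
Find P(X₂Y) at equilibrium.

P(X₂Y) = 5.57 bar

At equilibrium, Kp = P(X₂Y)²·P(B)³·P(G)² / (P(M)·P(MZ)³·P(AB₂)) = 11400.
(P(X₂Y))²·(8.71)³·(3.54)² / ((0.00525)·(22.9)³·(0.358)) = 11400
P(X₂Y)² = 31.1 ⇒ P(X₂Y) = 5.57 bar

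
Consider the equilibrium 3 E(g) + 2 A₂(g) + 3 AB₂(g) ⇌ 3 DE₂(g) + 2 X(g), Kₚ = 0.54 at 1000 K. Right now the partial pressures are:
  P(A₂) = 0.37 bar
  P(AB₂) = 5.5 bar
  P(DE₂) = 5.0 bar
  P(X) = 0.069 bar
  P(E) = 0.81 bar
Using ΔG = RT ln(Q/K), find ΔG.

ΔG = -19.9 kJ/mol

Qₚ = P(DE₂)³·P(X)² / (P(E)³·P(A₂)²·P(AB₂)³) = (5.0)³·(0.069)² / ((0.81)³·(0.37)²·(5.5)³) = 0.0492
ΔG = RT ln(Qₚ/Kₚ) = (8.314 J mol⁻¹ K⁻¹)(1000 K) × ln(0.0492/0.54)
   = (8.314 kJ/mol)(-2.396) = -19.9 kJ/mol
ΔG < 0, so the forward reaction is spontaneous (proceeds forward).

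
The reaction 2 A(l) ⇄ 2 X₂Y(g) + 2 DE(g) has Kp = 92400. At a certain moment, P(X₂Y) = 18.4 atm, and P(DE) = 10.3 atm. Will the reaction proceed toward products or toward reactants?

(A is a pure liquid — omitted from Qp.)
Qp = P(X₂Y)²·P(DE)² = (18.4)²·(10.3)² = 35900
Qp = 35900 < Kp = 92400, so the forward reaction proceeds.

toward products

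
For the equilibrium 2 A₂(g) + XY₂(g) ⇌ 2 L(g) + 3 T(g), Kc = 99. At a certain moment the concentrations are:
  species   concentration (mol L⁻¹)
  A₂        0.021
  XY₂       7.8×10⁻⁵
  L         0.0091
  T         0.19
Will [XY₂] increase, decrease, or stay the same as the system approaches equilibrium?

Qc = [L]²·[T]³ / ([A₂]²·[XY₂]) = (0.0091)²·(0.19)³ / ((0.021)²·(7.8×10⁻⁵)) = 17
Qc = 17 < Kc = 99: net forward reaction.
XY₂ is a reactant, so it decreases.

decrease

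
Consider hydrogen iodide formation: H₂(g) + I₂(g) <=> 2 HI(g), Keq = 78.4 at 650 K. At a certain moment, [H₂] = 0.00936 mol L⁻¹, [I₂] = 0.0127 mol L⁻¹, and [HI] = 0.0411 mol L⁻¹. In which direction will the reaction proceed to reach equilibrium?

forward (toward products)

Q = [HI]² / ([H₂]·[I₂]) = (0.0411)² / ((0.00936)·(0.0127)) = 14.2
Q = 14.2 < Keq = 78.4, so the forward reaction proceeds.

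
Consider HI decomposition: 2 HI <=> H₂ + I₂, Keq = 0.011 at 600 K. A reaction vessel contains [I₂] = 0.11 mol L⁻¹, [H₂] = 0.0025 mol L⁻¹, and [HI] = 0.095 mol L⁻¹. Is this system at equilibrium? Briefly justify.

Q = [H₂]·[I₂] / [HI]² = (0.0025)·(0.11) / (0.095)² = 0.030
Q = 0.030 > Keq = 0.011: net reverse reaction.

no; Q > K, reaction proceeds in reverse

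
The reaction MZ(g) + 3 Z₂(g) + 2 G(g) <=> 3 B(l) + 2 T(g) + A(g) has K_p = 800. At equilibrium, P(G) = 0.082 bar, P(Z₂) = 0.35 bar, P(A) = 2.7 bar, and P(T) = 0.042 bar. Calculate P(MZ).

P(MZ) = 0.021 bar

(B is a pure liquid — omitted from K_p.)
At equilibrium, K_p = P(T)²·P(A) / (P(MZ)·P(Z₂)³·P(G)²) = 800.
(0.042)²·(2.7) / ((P(MZ))·(0.35)³·(0.082)²) = 800
P(MZ) = 0.0207 = 0.021 bar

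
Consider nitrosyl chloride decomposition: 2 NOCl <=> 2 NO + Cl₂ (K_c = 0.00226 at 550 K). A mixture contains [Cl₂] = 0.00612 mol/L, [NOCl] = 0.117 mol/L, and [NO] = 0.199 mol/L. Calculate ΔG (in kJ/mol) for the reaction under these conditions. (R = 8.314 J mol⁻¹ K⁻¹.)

Q_c = [NO]²·[Cl₂] / [NOCl]² = (0.199)²·(0.00612) / (0.117)² = 0.0177
ΔG = RT ln(Q_c/K_c) = (8.314 J mol⁻¹ K⁻¹)(550 K) × ln(0.0177/0.00226)
   = (4.573 kJ/mol)(2.058) = 9.41 kJ/mol
ΔG > 0, so the forward reaction is non-spontaneous (proceeds in reverse).

ΔG = 9.41 kJ/mol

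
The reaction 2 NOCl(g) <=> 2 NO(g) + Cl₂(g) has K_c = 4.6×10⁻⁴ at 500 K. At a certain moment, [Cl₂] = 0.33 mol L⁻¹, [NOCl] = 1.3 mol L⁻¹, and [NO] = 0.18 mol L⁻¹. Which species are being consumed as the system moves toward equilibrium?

Q_c = [NO]²·[Cl₂] / [NOCl]² = (0.18)²·(0.33) / (1.3)² = 0.0063
Q_c = 0.0063 > K_c = 4.6×10⁻⁴: net reverse reaction.

NO, Cl₂ (products)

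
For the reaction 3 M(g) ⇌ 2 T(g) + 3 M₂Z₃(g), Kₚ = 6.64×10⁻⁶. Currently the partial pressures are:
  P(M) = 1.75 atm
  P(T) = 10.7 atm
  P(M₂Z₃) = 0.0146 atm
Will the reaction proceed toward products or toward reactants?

Qₚ = P(T)²·P(M₂Z₃)³ / P(M)³ = (10.7)²·(0.0146)³ / (1.75)³ = 6.65×10⁻⁵
Qₚ = 6.65×10⁻⁵ > Kₚ = 6.64×10⁻⁶, so the reverse reaction proceeds.

to the left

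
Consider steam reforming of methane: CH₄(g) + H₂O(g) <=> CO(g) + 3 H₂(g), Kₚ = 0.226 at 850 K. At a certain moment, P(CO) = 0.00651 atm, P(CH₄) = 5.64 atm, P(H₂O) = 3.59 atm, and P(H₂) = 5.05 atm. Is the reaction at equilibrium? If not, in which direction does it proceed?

in the forward direction

Qₚ = P(CO)·P(H₂)³ / (P(CH₄)·P(H₂O)) = (0.00651)·(5.05)³ / ((5.64)·(3.59)) = 0.0414
Qₚ = 0.0414 < Kₚ = 0.226, so the forward reaction proceeds.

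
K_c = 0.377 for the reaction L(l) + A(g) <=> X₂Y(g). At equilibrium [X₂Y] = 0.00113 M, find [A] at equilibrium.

[A] = 0.00300 M

(L is a pure liquid — omitted from K_c.)
At equilibrium, K_c = [X₂Y] / [A] = 0.377.
(0.00113) / ([A]) = 0.377
[A] = 0.00300 M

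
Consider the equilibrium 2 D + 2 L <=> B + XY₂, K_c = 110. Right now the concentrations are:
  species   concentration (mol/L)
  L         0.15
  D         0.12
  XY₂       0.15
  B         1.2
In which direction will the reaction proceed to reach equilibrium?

Q_c = [B]·[XY₂] / ([D]²·[L]²) = (1.2)·(0.15) / ((0.12)²·(0.15)²) = 560
Q_c = 560 > K_c = 110, so the reverse reaction proceeds.

to the left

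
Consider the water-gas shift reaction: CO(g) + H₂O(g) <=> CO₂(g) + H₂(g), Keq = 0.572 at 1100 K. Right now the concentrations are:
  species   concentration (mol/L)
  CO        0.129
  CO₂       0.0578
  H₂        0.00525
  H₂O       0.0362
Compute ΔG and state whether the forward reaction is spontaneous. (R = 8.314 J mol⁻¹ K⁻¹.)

ΔG = -19.9 kJ/mol; the forward reaction is spontaneous

Q = [CO₂]·[H₂] / ([CO]·[H₂O]) = (0.0578)·(0.00525) / ((0.129)·(0.0362)) = 0.0650
ΔG = RT ln(Q/Keq) = (8.314 J mol⁻¹ K⁻¹)(1100 K) × ln(0.0650/0.572)
   = (9.145 kJ/mol)(-2.175) = -19.9 kJ/mol
ΔG < 0, so the forward reaction is spontaneous (proceeds forward).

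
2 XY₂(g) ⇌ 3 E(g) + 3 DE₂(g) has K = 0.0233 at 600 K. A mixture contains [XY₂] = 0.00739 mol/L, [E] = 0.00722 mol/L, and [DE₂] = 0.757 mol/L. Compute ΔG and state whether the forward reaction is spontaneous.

Q = [E]³·[DE₂]³ / [XY₂]² = (0.00722)³·(0.757)³ / (0.00739)² = 0.00299
ΔG = RT ln(Q/K) = (8.314 J mol⁻¹ K⁻¹)(600 K) × ln(0.00299/0.0233)
   = (4.988 kJ/mol)(-2.053) = -10.2 kJ/mol
ΔG < 0, so the forward reaction is spontaneous (proceeds forward).

ΔG = -10.2 kJ/mol; the forward reaction is spontaneous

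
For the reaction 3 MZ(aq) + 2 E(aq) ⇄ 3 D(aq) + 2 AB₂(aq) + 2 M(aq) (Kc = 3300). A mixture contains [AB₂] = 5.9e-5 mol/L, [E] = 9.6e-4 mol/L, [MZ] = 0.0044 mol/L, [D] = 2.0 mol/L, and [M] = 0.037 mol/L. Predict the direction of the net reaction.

in the forward direction

Qc = [D]³·[AB₂]²·[M]² / ([MZ]³·[E]²) = (2.0)³·(5.9e-5)²·(0.037)² / ((0.0044)³·(9.6e-4)²) = 490
Qc = 490 < Kc = 3300, so the forward reaction proceeds.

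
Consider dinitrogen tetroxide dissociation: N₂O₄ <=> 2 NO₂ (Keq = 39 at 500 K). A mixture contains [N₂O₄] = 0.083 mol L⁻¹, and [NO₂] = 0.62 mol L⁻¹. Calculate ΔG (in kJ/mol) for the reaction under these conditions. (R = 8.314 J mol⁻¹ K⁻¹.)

Q = [NO₂]² / [N₂O₄] = (0.62)² / (0.083) = 4.63
ΔG = RT ln(Q/Keq) = (8.314 J mol⁻¹ K⁻¹)(500 K) × ln(4.63/39)
   = (4.157 kJ/mol)(-2.131) = -8.86 kJ/mol
ΔG < 0, so the forward reaction is spontaneous (proceeds forward).

ΔG = -8.86 kJ/mol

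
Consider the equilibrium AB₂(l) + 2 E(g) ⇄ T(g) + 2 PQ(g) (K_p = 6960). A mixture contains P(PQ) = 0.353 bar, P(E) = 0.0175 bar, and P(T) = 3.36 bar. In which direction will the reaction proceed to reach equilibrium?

forward (toward products)

(AB₂ is a pure liquid — omitted from Q_p.)
Q_p = P(T)·P(PQ)² / P(E)² = (3.36)·(0.353)² / (0.0175)² = 1370
Q_p = 1370 < K_p = 6960, so the forward reaction proceeds.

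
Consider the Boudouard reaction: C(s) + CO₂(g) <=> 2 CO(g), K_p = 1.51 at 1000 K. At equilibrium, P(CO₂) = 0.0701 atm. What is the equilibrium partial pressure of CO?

(C is a pure solid — omitted from K_p.)
At equilibrium, K_p = P(CO)² / P(CO₂) = 1.51.
(P(CO))² / (0.0701) = 1.51
P(CO)² = 0.106 ⇒ P(CO) = 0.325 atm

P(CO) = 0.325 atm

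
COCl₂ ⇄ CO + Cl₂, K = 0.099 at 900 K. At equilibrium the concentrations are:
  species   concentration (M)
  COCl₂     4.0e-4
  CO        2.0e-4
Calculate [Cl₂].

At equilibrium, K = [CO]·[Cl₂] / [COCl₂] = 0.099.
(2.0e-4)·([Cl₂]) / (4.0e-4) = 0.099
[Cl₂] = 0.198 = 0.20 M

[Cl₂] = 0.20 M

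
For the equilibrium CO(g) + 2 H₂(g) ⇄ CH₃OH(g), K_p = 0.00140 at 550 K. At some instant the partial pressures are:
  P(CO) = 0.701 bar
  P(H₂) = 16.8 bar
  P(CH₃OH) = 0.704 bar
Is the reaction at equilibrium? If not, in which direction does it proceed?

toward reactants

Q_p = P(CH₃OH) / (P(CO)·P(H₂)²) = (0.704) / ((0.701)·(16.8)²) = 0.00356
Q_p = 0.00356 > K_p = 0.00140, so the reverse reaction proceeds.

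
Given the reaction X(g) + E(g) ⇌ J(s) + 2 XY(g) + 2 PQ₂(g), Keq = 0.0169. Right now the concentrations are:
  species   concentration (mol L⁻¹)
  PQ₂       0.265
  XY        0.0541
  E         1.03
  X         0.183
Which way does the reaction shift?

(J is a pure solid — omitted from Q.)
Q = [XY]²·[PQ₂]² / ([X]·[E]) = (0.0541)²·(0.265)² / ((0.183)·(1.03)) = 0.00109
Q = 0.00109 < Keq = 0.0169, so the forward reaction proceeds.

toward products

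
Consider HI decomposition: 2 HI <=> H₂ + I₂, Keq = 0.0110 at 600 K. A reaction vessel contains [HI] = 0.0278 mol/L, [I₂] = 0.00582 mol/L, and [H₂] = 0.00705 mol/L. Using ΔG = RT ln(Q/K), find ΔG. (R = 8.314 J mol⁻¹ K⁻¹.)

ΔG = 7.85 kJ/mol

Q = [H₂]·[I₂] / [HI]² = (0.00705)·(0.00582) / (0.0278)² = 0.0531
ΔG = RT ln(Q/Keq) = (8.314 J mol⁻¹ K⁻¹)(600 K) × ln(0.0531/0.0110)
   = (4.988 kJ/mol)(1.574) = 7.85 kJ/mol
ΔG > 0, so the forward reaction is non-spontaneous (proceeds in reverse).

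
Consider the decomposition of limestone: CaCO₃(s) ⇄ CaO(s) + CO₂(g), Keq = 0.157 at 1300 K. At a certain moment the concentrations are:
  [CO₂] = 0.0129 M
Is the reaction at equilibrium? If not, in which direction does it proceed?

forward (toward products)

(CaCO₃, CaO are pure solids — omitted from Q.)
Q = [CO₂] = 0.0129
Q = 0.0129 < Keq = 0.157, so the forward reaction proceeds.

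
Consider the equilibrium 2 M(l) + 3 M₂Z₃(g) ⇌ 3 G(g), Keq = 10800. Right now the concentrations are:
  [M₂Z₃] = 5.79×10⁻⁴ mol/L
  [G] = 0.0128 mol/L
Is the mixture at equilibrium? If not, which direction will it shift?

(M is a pure liquid — omitted from Q.)
Q = [G]³ / [M₂Z₃]³ = (0.0128)³ / (5.79×10⁻⁴)³ = 10800
Q = 10800 = Keq; the system is at equilibrium.

yes, at equilibrium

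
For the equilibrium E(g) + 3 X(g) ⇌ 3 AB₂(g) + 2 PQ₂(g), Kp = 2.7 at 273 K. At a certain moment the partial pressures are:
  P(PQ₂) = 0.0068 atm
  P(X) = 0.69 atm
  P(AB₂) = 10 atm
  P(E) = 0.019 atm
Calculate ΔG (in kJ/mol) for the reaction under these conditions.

ΔG = 2.29 kJ/mol

Qp = P(AB₂)³·P(PQ₂)² / (P(E)·P(X)³) = (10)³·(0.0068)² / ((0.019)·(0.69)³) = 7.41
ΔG = RT ln(Qp/Kp) = (8.314 J mol⁻¹ K⁻¹)(273 K) × ln(7.41/2.7)
   = (2.270 kJ/mol)(1.010) = 2.29 kJ/mol
ΔG > 0, so the forward reaction is non-spontaneous (proceeds in reverse).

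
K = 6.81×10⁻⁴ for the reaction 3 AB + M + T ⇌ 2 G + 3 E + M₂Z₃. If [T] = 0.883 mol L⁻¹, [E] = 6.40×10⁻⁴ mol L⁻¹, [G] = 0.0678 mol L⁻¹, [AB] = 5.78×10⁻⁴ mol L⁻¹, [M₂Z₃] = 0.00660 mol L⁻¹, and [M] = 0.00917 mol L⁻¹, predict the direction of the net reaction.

Q = [G]²·[E]³·[M₂Z₃] / ([AB]³·[M]·[T]) = (0.0678)²·(6.40×10⁻⁴)³·(0.00660) / ((5.78×10⁻⁴)³·(0.00917)·(0.883)) = 0.00509
Q = 0.00509 > K = 6.81×10⁻⁴, so the reverse reaction proceeds.

toward reactants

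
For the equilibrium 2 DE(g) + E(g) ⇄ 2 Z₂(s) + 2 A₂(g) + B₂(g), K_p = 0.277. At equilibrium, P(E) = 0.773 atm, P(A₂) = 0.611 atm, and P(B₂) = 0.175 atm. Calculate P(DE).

(Z₂ is a pure solid — omitted from K_p.)
At equilibrium, K_p = P(A₂)²·P(B₂) / (P(DE)²·P(E)) = 0.277.
(0.611)²·(0.175) / ((P(DE))²·(0.773)) = 0.277
P(DE)² = 0.305 ⇒ P(DE) = 0.552 atm

P(DE) = 0.552 atm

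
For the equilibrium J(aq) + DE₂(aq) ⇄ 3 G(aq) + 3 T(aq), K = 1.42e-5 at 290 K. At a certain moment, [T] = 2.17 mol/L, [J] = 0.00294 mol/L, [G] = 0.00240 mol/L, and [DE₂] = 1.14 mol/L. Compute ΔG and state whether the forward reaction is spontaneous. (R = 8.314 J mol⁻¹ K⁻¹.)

ΔG = 2.62 kJ/mol; the forward reaction is non-spontaneous

Q = [G]³·[T]³ / ([J]·[DE₂]) = (0.00240)³·(2.17)³ / ((0.00294)·(1.14)) = 4.21e-5
ΔG = RT ln(Q/K) = (8.314 J mol⁻¹ K⁻¹)(290 K) × ln(4.21e-5/1.42e-5)
   = (2.411 kJ/mol)(1.087) = 2.62 kJ/mol
ΔG > 0, so the forward reaction is non-spontaneous (proceeds in reverse).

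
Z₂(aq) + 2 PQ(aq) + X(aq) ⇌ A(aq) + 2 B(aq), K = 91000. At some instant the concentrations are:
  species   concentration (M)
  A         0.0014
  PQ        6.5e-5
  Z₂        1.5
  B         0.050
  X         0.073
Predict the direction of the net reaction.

toward products

Q = [A]·[B]² / ([Z₂]·[PQ]²·[X]) = (0.0014)·(0.050)² / ((1.5)·(6.5e-5)²·(0.073)) = 7600
Q = 7600 < K = 91000, so the forward reaction proceeds.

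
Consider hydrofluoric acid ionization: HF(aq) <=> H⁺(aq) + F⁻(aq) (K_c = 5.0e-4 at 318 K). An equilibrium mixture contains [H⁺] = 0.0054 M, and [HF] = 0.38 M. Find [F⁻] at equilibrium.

At equilibrium, K_c = [H⁺]·[F⁻] / [HF] = 5.0e-4.
(0.0054)·([F⁻]) / (0.38) = 5.0e-4
[F⁻] = 0.0352 = 0.035 M

[F⁻] = 0.035 M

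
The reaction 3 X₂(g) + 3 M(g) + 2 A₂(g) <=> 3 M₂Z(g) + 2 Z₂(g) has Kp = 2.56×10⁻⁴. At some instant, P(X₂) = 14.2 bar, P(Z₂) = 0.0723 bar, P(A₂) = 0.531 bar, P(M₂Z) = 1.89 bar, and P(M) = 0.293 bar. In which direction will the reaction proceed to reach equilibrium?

Qp = P(M₂Z)³·P(Z₂)² / (P(X₂)³·P(M)³·P(A₂)²) = (1.89)³·(0.0723)² / ((14.2)³·(0.293)³·(0.531)²) = 0.00174
Qp = 0.00174 > Kp = 2.56×10⁻⁴, so the reverse reaction proceeds.

to the left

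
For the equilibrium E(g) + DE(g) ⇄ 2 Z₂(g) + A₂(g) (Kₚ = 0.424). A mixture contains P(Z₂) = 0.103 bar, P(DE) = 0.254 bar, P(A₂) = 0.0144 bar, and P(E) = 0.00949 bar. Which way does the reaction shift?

to the right

Qₚ = P(Z₂)²·P(A₂) / (P(E)·P(DE)) = (0.103)²·(0.0144) / ((0.00949)·(0.254)) = 0.0634
Qₚ = 0.0634 < Kₚ = 0.424, so the forward reaction proceeds.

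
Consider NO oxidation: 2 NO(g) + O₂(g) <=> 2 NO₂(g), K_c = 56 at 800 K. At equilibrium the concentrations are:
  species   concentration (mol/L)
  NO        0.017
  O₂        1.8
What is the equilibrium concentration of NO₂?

At equilibrium, K_c = [NO₂]² / ([NO]²·[O₂]) = 56.
([NO₂])² / ((0.017)²·(1.8)) = 56
[NO₂]² = 0.0291 ⇒ [NO₂] = 0.17 mol/L

[NO₂] = 0.17 mol/L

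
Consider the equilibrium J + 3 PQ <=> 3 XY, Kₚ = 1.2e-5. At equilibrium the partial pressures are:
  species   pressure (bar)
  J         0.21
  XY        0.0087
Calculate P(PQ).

At equilibrium, Kₚ = P(XY)³ / (P(J)·P(PQ)³) = 1.2e-5.
(0.0087)³ / ((0.21)·(P(PQ))³) = 1.2e-5
P(PQ)³ = 0.261 ⇒ P(PQ) = 0.64 bar

P(PQ) = 0.64 bar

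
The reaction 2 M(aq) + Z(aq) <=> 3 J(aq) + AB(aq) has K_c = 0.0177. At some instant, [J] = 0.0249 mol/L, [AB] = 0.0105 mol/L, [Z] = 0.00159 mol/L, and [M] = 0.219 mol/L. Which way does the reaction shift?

Q_c = [J]³·[AB] / ([M]²·[Z]) = (0.0249)³·(0.0105) / ((0.219)²·(0.00159)) = 0.00213
Q_c = 0.00213 < K_c = 0.0177, so the forward reaction proceeds.

forward (toward products)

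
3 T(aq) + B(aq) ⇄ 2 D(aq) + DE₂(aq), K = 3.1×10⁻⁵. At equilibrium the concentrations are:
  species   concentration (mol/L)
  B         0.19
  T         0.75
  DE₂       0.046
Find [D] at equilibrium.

At equilibrium, K = [D]²·[DE₂] / ([T]³·[B]) = 3.1×10⁻⁵.
([D])²·(0.046) / ((0.75)³·(0.19)) = 3.1×10⁻⁵
[D]² = 5.40×10⁻⁵ ⇒ [D] = 0.0073 mol/L

[D] = 0.0073 mol/L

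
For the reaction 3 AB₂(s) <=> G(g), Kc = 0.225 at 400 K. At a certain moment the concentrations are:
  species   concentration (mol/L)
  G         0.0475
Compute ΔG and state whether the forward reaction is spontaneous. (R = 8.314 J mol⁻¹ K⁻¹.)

ΔG = -5.17 kJ/mol; the forward reaction is spontaneous

(AB₂ is a pure solid — omitted from Qc.)
Qc = [G] = 0.0475
ΔG = RT ln(Qc/Kc) = (8.314 J mol⁻¹ K⁻¹)(400 K) × ln(0.0475/0.225)
   = (3.326 kJ/mol)(-1.555) = -5.17 kJ/mol
ΔG < 0, so the forward reaction is spontaneous (proceeds forward).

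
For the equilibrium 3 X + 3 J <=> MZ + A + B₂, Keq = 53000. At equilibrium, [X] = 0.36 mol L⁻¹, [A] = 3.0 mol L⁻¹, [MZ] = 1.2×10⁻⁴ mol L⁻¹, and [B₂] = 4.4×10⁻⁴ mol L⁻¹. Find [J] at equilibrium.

At equilibrium, Keq = [MZ]·[A]·[B₂] / ([X]³·[J]³) = 53000.
(1.2×10⁻⁴)·(3.0)·(4.4×10⁻⁴) / ((0.36)³·([J])³) = 53000
[J]³ = 6.41×10⁻¹¹ ⇒ [J] = 4.0×10⁻⁴ mol L⁻¹

[J] = 4.0×10⁻⁴ mol L⁻¹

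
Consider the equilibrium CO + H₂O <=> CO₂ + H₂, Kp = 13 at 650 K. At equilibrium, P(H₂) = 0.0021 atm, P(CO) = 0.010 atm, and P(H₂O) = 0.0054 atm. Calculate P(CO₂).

At equilibrium, Kp = P(CO₂)·P(H₂) / (P(CO)·P(H₂O)) = 13.
(P(CO₂))·(0.0021) / ((0.010)·(0.0054)) = 13
P(CO₂) = 0.334 = 0.33 atm

P(CO₂) = 0.33 atm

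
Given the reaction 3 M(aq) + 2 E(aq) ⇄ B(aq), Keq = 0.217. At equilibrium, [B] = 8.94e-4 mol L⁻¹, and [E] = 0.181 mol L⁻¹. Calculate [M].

[M] = 0.501 mol L⁻¹

At equilibrium, Keq = [B] / ([M]³·[E]²) = 0.217.
(8.94e-4) / (([M])³·(0.181)²) = 0.217
[M]³ = 0.126 ⇒ [M] = 0.501 mol L⁻¹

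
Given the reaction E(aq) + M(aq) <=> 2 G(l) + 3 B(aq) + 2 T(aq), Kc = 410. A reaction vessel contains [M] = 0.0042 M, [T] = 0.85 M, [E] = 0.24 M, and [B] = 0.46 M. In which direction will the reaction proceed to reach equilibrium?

(G is a pure liquid — omitted from Qc.)
Qc = [B]³·[T]² / ([E]·[M]) = (0.46)³·(0.85)² / ((0.24)·(0.0042)) = 70
Qc = 70 < Kc = 410, so the forward reaction proceeds.

toward products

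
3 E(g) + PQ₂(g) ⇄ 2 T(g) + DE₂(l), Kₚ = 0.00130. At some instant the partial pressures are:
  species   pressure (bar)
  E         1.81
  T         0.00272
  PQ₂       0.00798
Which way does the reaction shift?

toward products

(DE₂ is a pure liquid — omitted from Qₚ.)
Qₚ = P(T)² / (P(E)³·P(PQ₂)) = (0.00272)² / ((1.81)³·(0.00798)) = 1.56×10⁻⁴
Qₚ = 1.56×10⁻⁴ < Kₚ = 0.00130, so the forward reaction proceeds.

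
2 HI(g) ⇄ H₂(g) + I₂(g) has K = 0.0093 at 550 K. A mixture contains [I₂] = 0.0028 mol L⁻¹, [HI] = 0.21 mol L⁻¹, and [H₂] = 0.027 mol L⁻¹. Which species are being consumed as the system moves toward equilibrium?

Q = [H₂]·[I₂] / [HI]² = (0.027)·(0.0028) / (0.21)² = 0.0017
Q = 0.0017 < K = 0.0093: net forward reaction.

HI (reactants)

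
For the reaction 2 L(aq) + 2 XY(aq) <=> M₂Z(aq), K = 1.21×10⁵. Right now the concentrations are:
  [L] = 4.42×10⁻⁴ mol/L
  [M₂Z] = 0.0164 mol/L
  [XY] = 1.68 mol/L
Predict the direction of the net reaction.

Q = [M₂Z] / ([L]²·[XY]²) = (0.0164) / ((4.42×10⁻⁴)²·(1.68)²) = 29700
Q = 29700 < K = 1.21×10⁵, so the forward reaction proceeds.

to the right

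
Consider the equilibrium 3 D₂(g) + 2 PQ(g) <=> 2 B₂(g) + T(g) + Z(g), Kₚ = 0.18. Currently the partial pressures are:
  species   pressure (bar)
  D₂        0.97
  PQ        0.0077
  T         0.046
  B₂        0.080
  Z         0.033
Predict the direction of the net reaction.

at equilibrium

Qₚ = P(B₂)²·P(T)·P(Z) / (P(D₂)³·P(PQ)²) = (0.080)²·(0.046)·(0.033) / ((0.97)³·(0.0077)²) = 0.18
Qₚ = 0.18 = Kₚ, so the system is already at equilibrium.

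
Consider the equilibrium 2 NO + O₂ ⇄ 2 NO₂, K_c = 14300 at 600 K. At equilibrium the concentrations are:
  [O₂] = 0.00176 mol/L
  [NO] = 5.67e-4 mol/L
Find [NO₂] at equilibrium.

[NO₂] = 0.00284 mol/L

At equilibrium, K_c = [NO₂]² / ([NO]²·[O₂]) = 14300.
([NO₂])² / ((5.67e-4)²·(0.00176)) = 14300
[NO₂]² = 8.09e-6 ⇒ [NO₂] = 0.00284 mol/L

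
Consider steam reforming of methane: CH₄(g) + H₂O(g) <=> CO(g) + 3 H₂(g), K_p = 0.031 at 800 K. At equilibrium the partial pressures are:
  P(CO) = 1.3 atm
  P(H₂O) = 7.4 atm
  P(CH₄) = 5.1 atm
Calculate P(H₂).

At equilibrium, K_p = P(CO)·P(H₂)³ / (P(CH₄)·P(H₂O)) = 0.031.
(1.3)·(P(H₂))³ / ((5.1)·(7.4)) = 0.031
P(H₂)³ = 0.900 ⇒ P(H₂) = 0.97 atm

P(H₂) = 0.97 atm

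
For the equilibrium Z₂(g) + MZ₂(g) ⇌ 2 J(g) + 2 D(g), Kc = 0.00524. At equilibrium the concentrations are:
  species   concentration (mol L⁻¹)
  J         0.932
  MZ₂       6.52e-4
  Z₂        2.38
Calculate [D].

At equilibrium, Kc = [J]²·[D]² / ([Z₂]·[MZ₂]) = 0.00524.
(0.932)²·([D])² / ((2.38)·(6.52e-4)) = 0.00524
[D]² = 9.36e-6 ⇒ [D] = 0.00306 mol L⁻¹

[D] = 0.00306 mol L⁻¹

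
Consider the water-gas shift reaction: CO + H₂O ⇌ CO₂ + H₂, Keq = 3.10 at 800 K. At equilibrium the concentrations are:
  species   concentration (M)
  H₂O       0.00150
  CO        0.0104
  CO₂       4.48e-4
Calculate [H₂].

[H₂] = 0.108 M

At equilibrium, Keq = [CO₂]·[H₂] / ([CO]·[H₂O]) = 3.10.
(4.48e-4)·([H₂]) / ((0.0104)·(0.00150)) = 3.10
[H₂] = 0.108 M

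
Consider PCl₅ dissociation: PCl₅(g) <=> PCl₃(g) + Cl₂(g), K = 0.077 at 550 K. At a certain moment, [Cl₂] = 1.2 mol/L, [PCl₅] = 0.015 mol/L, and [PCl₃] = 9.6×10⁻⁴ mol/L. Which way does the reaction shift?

neither direction; the system is at equilibrium

Q = [PCl₃]·[Cl₂] / [PCl₅] = (9.6×10⁻⁴)·(1.2) / (0.015) = 0.077
Q = 0.077 = K, so the system is already at equilibrium.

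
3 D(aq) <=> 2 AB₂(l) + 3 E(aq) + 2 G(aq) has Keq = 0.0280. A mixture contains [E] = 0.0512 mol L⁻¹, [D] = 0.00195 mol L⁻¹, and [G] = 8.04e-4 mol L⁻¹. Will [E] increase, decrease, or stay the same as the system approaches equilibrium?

increase

(AB₂ is a pure liquid — omitted from Q.)
Q = [E]³·[G]² / [D]³ = (0.0512)³·(8.04e-4)² / (0.00195)³ = 0.0117
Q = 0.0117 < Keq = 0.0280: net forward reaction.
E is a product, so it increases.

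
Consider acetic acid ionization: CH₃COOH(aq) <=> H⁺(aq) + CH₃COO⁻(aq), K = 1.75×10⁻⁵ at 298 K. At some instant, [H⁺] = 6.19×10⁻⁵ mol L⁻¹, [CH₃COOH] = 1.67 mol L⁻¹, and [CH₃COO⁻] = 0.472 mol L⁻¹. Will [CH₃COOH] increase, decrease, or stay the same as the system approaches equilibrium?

Q = [H⁺]·[CH₃COO⁻] / [CH₃COOH] = (6.19×10⁻⁵)·(0.472) / (1.67) = 1.75×10⁻⁵
Q = 1.75×10⁻⁵ = K; the system is at equilibrium.

stay the same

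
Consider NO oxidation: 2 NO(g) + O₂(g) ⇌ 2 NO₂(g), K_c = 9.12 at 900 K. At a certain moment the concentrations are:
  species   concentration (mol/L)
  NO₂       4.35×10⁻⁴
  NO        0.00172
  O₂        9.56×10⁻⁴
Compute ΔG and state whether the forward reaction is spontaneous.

ΔG = 14.9 kJ/mol; the forward reaction is non-spontaneous

Q_c = [NO₂]² / ([NO]²·[O₂]) = (4.35×10⁻⁴)² / ((0.00172)²·(9.56×10⁻⁴)) = 66.9
ΔG = RT ln(Q_c/K_c) = (8.314 J mol⁻¹ K⁻¹)(900 K) × ln(66.9/9.12)
   = (7.483 kJ/mol)(1.993) = 14.9 kJ/mol
ΔG > 0, so the forward reaction is non-spontaneous (proceeds in reverse).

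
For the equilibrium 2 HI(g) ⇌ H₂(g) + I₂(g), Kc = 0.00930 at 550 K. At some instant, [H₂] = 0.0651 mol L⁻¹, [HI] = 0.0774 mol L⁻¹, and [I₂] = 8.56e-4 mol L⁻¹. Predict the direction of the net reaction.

Qc = [H₂]·[I₂] / [HI]² = (0.0651)·(8.56e-4) / (0.0774)² = 0.00930
Qc = 0.00930 = Kc, so the system is already at equilibrium.

neither direction; the system is at equilibrium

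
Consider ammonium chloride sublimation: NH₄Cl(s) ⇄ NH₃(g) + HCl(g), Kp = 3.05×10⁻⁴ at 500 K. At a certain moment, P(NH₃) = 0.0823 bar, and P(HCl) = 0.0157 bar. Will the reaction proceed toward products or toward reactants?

toward reactants

(NH₄Cl is a pure solid — omitted from Qp.)
Qp = P(NH₃)·P(HCl) = (0.0823)·(0.0157) = 0.00129
Qp = 0.00129 > Kp = 3.05×10⁻⁴, so the reverse reaction proceeds.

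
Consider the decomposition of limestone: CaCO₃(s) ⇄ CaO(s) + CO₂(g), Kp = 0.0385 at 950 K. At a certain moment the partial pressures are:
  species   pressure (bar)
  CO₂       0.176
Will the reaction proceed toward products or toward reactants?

to the left

(CaCO₃, CaO are pure solids — omitted from Qp.)
Qp = P(CO₂) = 0.176
Qp = 0.176 > Kp = 0.0385, so the reverse reaction proceeds.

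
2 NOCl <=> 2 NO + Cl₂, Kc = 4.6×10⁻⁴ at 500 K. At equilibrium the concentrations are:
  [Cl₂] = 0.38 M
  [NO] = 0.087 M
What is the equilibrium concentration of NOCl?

[NOCl] = 2.5 M

At equilibrium, Kc = [NO]²·[Cl₂] / [NOCl]² = 4.6×10⁻⁴.
(0.087)²·(0.38) / ([NOCl])² = 4.6×10⁻⁴
[NOCl]² = 6.25 ⇒ [NOCl] = 2.5 M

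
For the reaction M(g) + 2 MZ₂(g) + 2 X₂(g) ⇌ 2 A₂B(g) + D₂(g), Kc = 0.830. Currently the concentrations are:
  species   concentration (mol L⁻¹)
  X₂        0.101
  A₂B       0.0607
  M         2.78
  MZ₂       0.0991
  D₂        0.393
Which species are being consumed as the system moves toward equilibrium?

A₂B, D₂ (products)

Qc = [A₂B]²·[D₂] / ([M]·[MZ₂]²·[X₂]²) = (0.0607)²·(0.393) / ((2.78)·(0.0991)²·(0.101)²) = 5.20
Qc = 5.20 > Kc = 0.830: net reverse reaction.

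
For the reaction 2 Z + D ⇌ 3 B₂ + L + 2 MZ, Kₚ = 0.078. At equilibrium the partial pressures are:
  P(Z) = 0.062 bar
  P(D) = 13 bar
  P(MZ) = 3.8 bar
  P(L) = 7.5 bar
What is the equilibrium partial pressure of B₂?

At equilibrium, Kₚ = P(B₂)³·P(L)·P(MZ)² / (P(Z)²·P(D)) = 0.078.
(P(B₂))³·(7.5)·(3.8)² / ((0.062)²·(13)) = 0.078
P(B₂)³ = 3.60×10⁻⁵ ⇒ P(B₂) = 0.033 bar

P(B₂) = 0.033 bar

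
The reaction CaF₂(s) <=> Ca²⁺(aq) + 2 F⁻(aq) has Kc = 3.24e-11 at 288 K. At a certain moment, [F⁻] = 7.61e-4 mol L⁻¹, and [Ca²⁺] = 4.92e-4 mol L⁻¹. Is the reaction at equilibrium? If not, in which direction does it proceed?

toward reactants

(CaF₂ is a pure solid — omitted from Qc.)
Qc = [Ca²⁺]·[F⁻]² = (4.92e-4)·(7.61e-4)² = 2.85e-10
Qc = 2.85e-10 > Kc = 3.24e-11, so the reverse reaction proceeds.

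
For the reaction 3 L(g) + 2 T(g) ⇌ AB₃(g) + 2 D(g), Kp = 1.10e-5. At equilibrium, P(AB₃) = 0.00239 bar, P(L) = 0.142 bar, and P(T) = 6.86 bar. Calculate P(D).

At equilibrium, Kp = P(AB₃)·P(D)² / (P(L)³·P(T)²) = 1.10e-5.
(0.00239)·(P(D))² / ((0.142)³·(6.86)²) = 1.10e-5
P(D)² = 6.20e-4 ⇒ P(D) = 0.0249 bar

P(D) = 0.0249 bar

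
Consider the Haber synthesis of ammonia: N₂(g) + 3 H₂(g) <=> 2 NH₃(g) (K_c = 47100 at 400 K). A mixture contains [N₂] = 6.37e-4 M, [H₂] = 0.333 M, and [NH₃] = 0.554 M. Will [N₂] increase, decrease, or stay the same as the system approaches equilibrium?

decrease

Q_c = [NH₃]² / ([N₂]·[H₂]³) = (0.554)² / ((6.37e-4)·(0.333)³) = 13000
Q_c = 13000 < K_c = 47100: net forward reaction.
N₂ is a reactant, so it decreases.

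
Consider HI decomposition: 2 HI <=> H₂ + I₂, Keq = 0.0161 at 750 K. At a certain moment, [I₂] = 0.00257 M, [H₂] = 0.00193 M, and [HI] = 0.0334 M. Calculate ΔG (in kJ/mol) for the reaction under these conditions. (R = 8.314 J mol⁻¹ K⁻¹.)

Q = [H₂]·[I₂] / [HI]² = (0.00193)·(0.00257) / (0.0334)² = 0.00445
ΔG = RT ln(Q/Keq) = (8.314 J mol⁻¹ K⁻¹)(750 K) × ln(0.00445/0.0161)
   = (6.236 kJ/mol)(-1.286) = -8.02 kJ/mol
ΔG < 0, so the forward reaction is spontaneous (proceeds forward).

ΔG = -8.02 kJ/mol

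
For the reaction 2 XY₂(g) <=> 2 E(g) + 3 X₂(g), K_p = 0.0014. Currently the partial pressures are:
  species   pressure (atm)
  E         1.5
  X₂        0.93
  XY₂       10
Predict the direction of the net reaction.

Q_p = P(E)²·P(X₂)³ / P(XY₂)² = (1.5)²·(0.93)³ / (10)² = 0.018
Q_p = 0.018 > K_p = 0.0014, so the reverse reaction proceeds.

toward reactants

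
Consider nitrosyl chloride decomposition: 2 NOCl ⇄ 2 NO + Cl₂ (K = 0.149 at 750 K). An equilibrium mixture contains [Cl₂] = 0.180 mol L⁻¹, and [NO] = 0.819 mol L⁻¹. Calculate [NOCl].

[NOCl] = 0.900 mol L⁻¹

At equilibrium, K = [NO]²·[Cl₂] / [NOCl]² = 0.149.
(0.819)²·(0.180) / ([NOCl])² = 0.149
[NOCl]² = 0.810 ⇒ [NOCl] = 0.900 mol L⁻¹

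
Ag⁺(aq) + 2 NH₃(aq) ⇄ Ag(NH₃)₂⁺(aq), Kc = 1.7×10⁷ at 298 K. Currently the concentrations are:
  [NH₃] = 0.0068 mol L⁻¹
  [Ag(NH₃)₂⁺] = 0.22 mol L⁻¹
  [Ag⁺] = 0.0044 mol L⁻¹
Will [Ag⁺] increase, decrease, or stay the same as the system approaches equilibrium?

Qc = [Ag(NH₃)₂⁺] / ([Ag⁺]·[NH₃]²) = (0.22) / ((0.0044)·(0.0068)²) = 1.1×10⁶
Qc = 1.1×10⁶ < Kc = 1.7×10⁷: net forward reaction.
Ag⁺ is a reactant, so it decreases.

decrease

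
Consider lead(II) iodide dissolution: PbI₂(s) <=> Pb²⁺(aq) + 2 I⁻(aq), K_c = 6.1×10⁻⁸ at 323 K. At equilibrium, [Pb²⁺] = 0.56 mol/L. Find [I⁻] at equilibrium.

[I⁻] = 3.3×10⁻⁴ mol/L

(PbI₂ is a pure solid — omitted from K_c.)
At equilibrium, K_c = [Pb²⁺]·[I⁻]² = 6.1×10⁻⁸.
(0.56)·([I⁻])² = 6.1×10⁻⁸
[I⁻]² = 1.09×10⁻⁷ ⇒ [I⁻] = 3.3×10⁻⁴ mol/L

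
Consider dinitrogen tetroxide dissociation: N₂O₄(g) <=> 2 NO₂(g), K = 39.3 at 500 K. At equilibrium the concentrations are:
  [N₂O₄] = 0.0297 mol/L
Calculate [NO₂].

At equilibrium, K = [NO₂]² / [N₂O₄] = 39.3.
([NO₂])² / (0.0297) = 39.3
[NO₂]² = 1.17 ⇒ [NO₂] = 1.08 mol/L

[NO₂] = 1.08 mol/L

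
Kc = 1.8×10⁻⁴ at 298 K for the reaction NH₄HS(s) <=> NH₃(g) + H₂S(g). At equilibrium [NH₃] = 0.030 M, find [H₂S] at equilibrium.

[H₂S] = 0.0060 M

(NH₄HS is a pure solid — omitted from Kc.)
At equilibrium, Kc = [NH₃]·[H₂S] = 1.8×10⁻⁴.
(0.030)·([H₂S]) = 1.8×10⁻⁴
[H₂S] = 0.00600 = 0.0060 M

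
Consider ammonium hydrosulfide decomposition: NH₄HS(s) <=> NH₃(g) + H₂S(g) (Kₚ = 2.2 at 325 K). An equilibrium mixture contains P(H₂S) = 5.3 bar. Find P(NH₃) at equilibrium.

(NH₄HS is a pure solid — omitted from Kₚ.)
At equilibrium, Kₚ = P(NH₃)·P(H₂S) = 2.2.
(P(NH₃))·(5.3) = 2.2
P(NH₃) = 0.415 = 0.42 bar

P(NH₃) = 0.42 bar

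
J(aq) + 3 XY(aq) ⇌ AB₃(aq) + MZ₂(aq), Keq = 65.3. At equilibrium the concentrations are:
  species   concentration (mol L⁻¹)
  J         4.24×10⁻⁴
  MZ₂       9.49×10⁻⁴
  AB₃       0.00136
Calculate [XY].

[XY] = 0.0360 mol L⁻¹

At equilibrium, Keq = [AB₃]·[MZ₂] / ([J]·[XY]³) = 65.3.
(0.00136)·(9.49×10⁻⁴) / ((4.24×10⁻⁴)·([XY])³) = 65.3
[XY]³ = 4.66×10⁻⁵ ⇒ [XY] = 0.0360 mol L⁻¹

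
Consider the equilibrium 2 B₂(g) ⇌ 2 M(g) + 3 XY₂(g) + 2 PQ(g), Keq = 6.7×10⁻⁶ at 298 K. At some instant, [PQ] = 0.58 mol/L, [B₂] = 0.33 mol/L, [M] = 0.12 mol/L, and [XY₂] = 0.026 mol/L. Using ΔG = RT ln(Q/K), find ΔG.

Q = [M]²·[XY₂]³·[PQ]² / [B₂]² = (0.12)²·(0.026)³·(0.58)² / (0.33)² = 7.82×10⁻⁷
ΔG = RT ln(Q/Keq) = (8.314 J mol⁻¹ K⁻¹)(298 K) × ln(7.82×10⁻⁷/6.7×10⁻⁶)
   = (2.478 kJ/mol)(-2.148) = -5.32 kJ/mol
ΔG < 0, so the forward reaction is spontaneous (proceeds forward).

ΔG = -5.32 kJ/mol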